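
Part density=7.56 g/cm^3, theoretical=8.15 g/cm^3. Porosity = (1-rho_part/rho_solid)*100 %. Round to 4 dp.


Porosity = (1-7.56/8.15)*100 = 7.2393 %


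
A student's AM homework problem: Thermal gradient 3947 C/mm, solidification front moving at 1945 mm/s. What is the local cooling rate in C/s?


CR = 3947 * 1945 = 7676915 C/s


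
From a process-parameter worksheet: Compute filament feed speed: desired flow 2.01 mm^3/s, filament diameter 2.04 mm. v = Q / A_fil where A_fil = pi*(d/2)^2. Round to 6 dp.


A = pi*(2.04/2)^2 = 3.268513
v = 2.01 / 3.268513 = 0.614959 mm/s


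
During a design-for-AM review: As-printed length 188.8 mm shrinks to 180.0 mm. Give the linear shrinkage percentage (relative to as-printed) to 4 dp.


Shrinkage = ((188.8-180.0)/188.8)*100 = 4.661 %


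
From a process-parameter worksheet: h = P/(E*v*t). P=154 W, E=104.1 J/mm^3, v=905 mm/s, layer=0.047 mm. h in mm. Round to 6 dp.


h = 154 / (104.1*905*0.047) = 0.03478 mm


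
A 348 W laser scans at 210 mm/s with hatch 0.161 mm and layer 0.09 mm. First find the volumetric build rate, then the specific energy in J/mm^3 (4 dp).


Build rate = 210 * 0.161 * 0.09 = 3.0429 mm^3/s
SE = 348 / 3.0429 = 114.3646 J/mm^3


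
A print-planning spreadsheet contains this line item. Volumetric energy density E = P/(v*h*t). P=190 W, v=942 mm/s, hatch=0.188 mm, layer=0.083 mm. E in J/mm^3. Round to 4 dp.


E = 190 / (942*0.188*0.083) = 12.9261 J/mm^3


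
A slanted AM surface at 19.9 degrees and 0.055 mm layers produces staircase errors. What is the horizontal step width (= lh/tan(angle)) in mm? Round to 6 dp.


step = 0.055 / tan(19.9) = 0.151936 mm


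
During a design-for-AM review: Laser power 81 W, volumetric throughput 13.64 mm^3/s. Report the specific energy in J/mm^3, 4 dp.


SE = 81 / 13.64 = 5.9384 J/mm^3


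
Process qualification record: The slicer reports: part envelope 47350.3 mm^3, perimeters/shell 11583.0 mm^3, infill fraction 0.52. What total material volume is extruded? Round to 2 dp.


V_infill = (47350.3 - 11583.0) * 0.52 = 18599.0
V_total = 11583.0 + 18599.0 = 30182.0 mm^3


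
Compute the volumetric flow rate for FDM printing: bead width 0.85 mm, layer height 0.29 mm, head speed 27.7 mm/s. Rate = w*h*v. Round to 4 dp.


Rate = 0.85 * 0.29 * 27.7 = 6.8281 mm^3/s


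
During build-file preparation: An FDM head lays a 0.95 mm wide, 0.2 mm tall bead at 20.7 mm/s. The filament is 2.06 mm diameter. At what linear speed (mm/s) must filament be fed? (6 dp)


Q = 0.95 * 0.2 * 20.7 = 3.933 mm^3/s
A_fil = pi*(2.06/2)^2 = 3.33291565 mm^2
v_feed = 3.933 / 3.33291565 = 1.180048 mm/s


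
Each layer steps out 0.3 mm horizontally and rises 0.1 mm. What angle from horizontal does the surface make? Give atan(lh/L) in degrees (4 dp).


angle = atan(0.1/0.3) = 18.4349 degrees


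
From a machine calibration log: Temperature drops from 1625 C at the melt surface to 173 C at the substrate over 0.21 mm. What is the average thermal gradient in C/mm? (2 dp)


G = (1625-173)/0.21 = 6914.29 C/mm


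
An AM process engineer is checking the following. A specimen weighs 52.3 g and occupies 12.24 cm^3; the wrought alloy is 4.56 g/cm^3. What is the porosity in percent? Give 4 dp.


rho_part = 52.3 / 12.24 = 4.27287582 g/cm^3
Porosity = (1 - 4.27287582/4.56)*100 = 6.2966 %


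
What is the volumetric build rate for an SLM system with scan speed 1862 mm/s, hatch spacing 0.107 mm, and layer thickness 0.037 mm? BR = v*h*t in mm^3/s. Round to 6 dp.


Rate = 1862 * 0.107 * 0.037 = 7.371658 mm^3/s


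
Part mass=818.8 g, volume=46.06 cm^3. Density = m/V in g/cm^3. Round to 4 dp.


rho = 818.8 / 46.06 = 17.7768 g/cm^3


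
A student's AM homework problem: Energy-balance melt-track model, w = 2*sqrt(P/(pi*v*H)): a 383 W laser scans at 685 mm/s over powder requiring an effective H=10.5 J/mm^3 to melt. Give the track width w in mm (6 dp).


w = 2*sqrt(383/(pi*685*10.5)) = 0.260384 mm


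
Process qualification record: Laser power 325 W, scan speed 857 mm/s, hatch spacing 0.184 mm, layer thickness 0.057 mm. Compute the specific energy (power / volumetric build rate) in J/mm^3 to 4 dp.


Build rate = 857 * 0.184 * 0.057 = 8.988216 mm^3/s
SE = 325 / 8.988216 = 36.1585 J/mm^3


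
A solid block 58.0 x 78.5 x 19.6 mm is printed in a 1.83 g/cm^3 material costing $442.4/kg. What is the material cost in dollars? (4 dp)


V = 58.0 * 78.5 * 19.6 = 89238.8 mm^3 = 89.2388 cm^3
Mass = 89.2388 * 1.83 / 1000 = 0.163307 kg
Cost = 0.163307 * 442.4 = 72.247 $


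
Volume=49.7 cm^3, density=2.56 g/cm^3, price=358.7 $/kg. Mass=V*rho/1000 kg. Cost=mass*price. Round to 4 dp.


Mass = 49.7*2.56/1000 = 0.127232 kg
Cost = 0.127232 * 358.7 = 45.6381 $


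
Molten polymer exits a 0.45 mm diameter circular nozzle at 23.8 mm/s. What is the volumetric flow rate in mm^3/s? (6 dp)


A = pi*(0.45/2)^2 = 0.15904313 mm^2
Q = 0.15904313 * 23.8 = 3.785226 mm^3/s


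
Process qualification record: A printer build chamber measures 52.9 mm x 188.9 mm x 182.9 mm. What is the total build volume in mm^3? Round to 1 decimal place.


V = 52.9 * 188.9 * 182.9 = 1827684.9 mm^3


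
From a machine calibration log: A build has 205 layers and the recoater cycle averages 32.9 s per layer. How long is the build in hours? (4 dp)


t = 205 * 32.9 / 3600 = 1.8735 hrs


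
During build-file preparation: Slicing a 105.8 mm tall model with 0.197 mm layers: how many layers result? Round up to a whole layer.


Layers = ceil(105.8/0.197) = 538


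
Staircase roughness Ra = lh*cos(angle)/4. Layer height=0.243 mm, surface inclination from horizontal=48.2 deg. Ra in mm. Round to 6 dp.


Ra = 0.243 * cos(48.2) / 4 = 0.040492 mm


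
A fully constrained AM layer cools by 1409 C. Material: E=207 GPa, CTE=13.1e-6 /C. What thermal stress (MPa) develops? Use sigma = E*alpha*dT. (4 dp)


sigma = 207*1000 * 13.1e-6 * 1409 = 3820.7853 MPa


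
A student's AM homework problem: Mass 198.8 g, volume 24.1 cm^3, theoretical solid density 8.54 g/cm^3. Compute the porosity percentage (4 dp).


rho_part = 198.8 / 24.1 = 8.24896266 g/cm^3
Porosity = (1 - 8.24896266/8.54)*100 = 3.4079 %


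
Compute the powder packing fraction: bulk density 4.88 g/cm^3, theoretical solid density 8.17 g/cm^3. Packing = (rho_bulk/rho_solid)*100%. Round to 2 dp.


Packing = (4.88/8.17)*100 = 59.73 %


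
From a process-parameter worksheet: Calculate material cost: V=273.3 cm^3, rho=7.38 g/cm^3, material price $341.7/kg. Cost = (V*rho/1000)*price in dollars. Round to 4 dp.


Mass = 273.3*7.38/1000 = 2.016954 kg
Cost = 2.016954 * 341.7 = 689.1932 $


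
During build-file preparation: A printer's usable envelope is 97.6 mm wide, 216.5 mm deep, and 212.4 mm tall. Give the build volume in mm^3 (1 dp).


V = 97.6 * 216.5 * 212.4 = 4488097.0 mm^3


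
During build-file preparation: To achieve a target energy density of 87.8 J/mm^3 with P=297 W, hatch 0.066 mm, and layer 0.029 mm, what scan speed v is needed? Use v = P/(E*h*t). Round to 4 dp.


v = 297 / (87.8*0.066*0.029) = 1767.3396 mm/s


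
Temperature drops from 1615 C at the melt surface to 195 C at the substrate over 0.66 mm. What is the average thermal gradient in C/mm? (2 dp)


G = (1615-195)/0.66 = 2151.52 C/mm


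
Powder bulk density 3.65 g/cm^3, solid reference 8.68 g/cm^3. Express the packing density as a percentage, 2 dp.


Packing = (3.65/8.68)*100 = 42.05 %


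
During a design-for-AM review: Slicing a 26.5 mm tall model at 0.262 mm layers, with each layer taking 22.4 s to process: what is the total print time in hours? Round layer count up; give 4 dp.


Layers = ceil(26.5/0.262) = 102
t = 102 * 22.4 / 3600 = 0.6347 hrs


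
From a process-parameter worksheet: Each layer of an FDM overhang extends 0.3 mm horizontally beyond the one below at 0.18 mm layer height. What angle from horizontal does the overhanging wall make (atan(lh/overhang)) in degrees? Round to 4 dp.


angle = atan(0.18/0.3) = 30.9638 degrees


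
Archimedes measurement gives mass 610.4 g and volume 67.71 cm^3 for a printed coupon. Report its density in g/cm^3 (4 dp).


rho = 610.4 / 67.71 = 9.0149 g/cm^3


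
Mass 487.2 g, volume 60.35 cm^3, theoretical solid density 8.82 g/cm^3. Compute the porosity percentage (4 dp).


rho_part = 487.2 / 60.35 = 8.07290804 g/cm^3
Porosity = (1 - 8.07290804/8.82)*100 = 8.4704 %


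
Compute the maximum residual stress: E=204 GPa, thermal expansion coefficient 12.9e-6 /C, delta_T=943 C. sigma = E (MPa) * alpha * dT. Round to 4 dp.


sigma = 204*1000 * 12.9e-6 * 943 = 2481.5988 MPa


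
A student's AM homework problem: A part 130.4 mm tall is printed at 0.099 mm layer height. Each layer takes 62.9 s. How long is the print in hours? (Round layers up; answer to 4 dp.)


Layers = ceil(130.4/0.099) = 1318
t = 1318 * 62.9 / 3600 = 23.0284 hrs


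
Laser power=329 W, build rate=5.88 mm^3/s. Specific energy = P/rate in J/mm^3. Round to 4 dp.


SE = 329 / 5.88 = 55.9524 J/mm^3


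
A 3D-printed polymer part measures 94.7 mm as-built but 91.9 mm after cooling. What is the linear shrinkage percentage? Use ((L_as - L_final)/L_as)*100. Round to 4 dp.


Shrinkage = ((94.7-91.9)/94.7)*100 = 2.9567 %


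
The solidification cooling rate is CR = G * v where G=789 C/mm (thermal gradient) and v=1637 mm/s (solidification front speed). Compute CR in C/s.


CR = 789 * 1637 = 1291593 C/s


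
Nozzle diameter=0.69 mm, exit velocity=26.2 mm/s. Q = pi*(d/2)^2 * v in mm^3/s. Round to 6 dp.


A = pi*(0.69/2)^2 = 0.37392807 mm^2
Q = 0.37392807 * 26.2 = 9.796915 mm^3/s


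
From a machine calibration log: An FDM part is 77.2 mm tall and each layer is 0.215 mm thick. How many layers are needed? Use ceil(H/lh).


Layers = ceil(77.2/0.215) = 360


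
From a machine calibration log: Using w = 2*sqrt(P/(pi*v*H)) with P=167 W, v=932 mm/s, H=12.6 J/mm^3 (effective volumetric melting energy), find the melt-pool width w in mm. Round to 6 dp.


w = 2*sqrt(167/(pi*932*12.6)) = 0.134561 mm


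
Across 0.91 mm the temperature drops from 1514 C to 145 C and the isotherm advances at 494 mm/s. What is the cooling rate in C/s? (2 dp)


G = (1514-145)/0.91 = 1504.3956044 C/mm
CR = 1504.3956044 * 494 = 743171.43 C/s


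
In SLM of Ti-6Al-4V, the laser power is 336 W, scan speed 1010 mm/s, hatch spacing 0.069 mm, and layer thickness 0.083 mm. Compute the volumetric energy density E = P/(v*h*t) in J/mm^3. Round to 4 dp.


E = 336 / (1010*0.069*0.083) = 58.0886 J/mm^3


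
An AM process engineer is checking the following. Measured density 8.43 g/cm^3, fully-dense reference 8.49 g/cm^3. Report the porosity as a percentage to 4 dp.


Porosity = (1-8.43/8.49)*100 = 0.7067 %


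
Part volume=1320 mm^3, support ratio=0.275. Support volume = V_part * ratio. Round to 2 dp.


V_support = 1320 * 0.275 = 363.0 mm^3


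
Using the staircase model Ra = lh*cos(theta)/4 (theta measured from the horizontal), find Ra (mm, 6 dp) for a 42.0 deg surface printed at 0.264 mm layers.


Ra = 0.264 * cos(42.0) / 4 = 0.049048 mm


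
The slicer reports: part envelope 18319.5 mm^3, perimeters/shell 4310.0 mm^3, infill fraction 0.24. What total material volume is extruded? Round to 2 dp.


V_infill = (18319.5 - 4310.0) * 0.24 = 3362.28
V_total = 4310.0 + 3362.28 = 7672.28 mm^3


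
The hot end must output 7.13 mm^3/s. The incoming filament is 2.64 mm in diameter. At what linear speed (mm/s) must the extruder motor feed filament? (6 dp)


A = pi*(2.64/2)^2 = 5.473911
v = 7.13 / 5.473911 = 1.302542 mm/s


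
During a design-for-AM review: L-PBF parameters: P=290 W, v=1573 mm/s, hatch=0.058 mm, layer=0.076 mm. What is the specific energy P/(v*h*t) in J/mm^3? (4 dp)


Build rate = 1573 * 0.058 * 0.076 = 6.933784 mm^3/s
SE = 290 / 6.933784 = 41.8242 J/mm^3


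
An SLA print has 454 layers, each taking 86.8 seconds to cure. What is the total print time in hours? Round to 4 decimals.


t = 454 * 86.8 / 3600 = 10.9464 hrs


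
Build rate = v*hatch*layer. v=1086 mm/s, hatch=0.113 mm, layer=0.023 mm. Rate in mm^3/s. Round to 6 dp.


Rate = 1086 * 0.113 * 0.023 = 2.822514 mm^3/s


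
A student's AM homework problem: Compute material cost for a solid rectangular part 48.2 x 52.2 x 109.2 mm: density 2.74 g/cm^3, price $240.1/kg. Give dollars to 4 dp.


V = 48.2 * 52.2 * 109.2 = 274751.568 mm^3 = 274.751568 cm^3
Mass = 274.751568 * 2.74 / 1000 = 0.7528193 kg
Cost = 0.7528193 * 240.1 = 180.7519 $


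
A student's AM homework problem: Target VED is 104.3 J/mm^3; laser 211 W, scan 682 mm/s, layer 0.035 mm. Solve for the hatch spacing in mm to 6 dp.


h = 211 / (104.3*682*0.035) = 0.084751 mm


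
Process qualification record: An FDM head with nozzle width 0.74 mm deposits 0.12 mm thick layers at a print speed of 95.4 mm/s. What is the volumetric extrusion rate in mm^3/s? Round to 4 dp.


Rate = 0.74 * 0.12 * 95.4 = 8.4715 mm^3/s


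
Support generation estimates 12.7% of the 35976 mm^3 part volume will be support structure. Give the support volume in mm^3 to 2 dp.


V_support = 35976 * 0.127 = 4568.95 mm^3


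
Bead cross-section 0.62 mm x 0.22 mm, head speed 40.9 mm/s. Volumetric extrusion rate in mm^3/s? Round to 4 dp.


Rate = 0.62 * 0.22 * 40.9 = 5.5788 mm^3/s


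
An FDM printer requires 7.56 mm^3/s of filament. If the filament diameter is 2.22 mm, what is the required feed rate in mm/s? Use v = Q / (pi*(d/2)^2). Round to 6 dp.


A = pi*(2.22/2)^2 = 3.870756
v = 7.56 / 3.870756 = 1.953107 mm/s


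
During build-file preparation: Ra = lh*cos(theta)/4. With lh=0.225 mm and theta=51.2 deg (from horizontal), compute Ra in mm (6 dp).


Ra = 0.225 * cos(51.2) / 4 = 0.035246 mm


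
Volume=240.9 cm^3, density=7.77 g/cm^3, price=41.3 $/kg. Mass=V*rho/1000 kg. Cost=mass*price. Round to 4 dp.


Mass = 240.9*7.77/1000 = 1.871793 kg
Cost = 1.871793 * 41.3 = 77.3051 $


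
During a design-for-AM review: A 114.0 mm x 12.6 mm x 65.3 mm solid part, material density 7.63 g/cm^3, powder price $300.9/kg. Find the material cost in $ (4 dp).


V = 114.0 * 12.6 * 65.3 = 93796.92 mm^3 = 93.79692 cm^3
Mass = 93.79692 * 7.63 / 1000 = 0.7156705 kg
Cost = 0.7156705 * 300.9 = 215.3453 $


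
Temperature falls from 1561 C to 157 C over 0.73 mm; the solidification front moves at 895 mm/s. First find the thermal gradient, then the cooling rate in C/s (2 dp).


G = (1561-157)/0.73 = 1923.28767123 C/mm
CR = 1923.28767123 * 895 = 1721342.47 C/s


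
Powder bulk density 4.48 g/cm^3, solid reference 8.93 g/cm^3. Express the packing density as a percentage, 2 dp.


Packing = (4.48/8.93)*100 = 50.17 %


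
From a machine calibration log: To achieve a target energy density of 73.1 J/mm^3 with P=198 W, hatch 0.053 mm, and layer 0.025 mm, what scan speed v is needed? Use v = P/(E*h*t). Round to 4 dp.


v = 198 / (73.1*0.053*0.025) = 2044.2402 mm/s


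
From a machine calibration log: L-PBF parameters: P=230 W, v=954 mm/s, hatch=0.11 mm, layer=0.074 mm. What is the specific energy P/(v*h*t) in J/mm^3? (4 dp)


Build rate = 954 * 0.11 * 0.074 = 7.76556 mm^3/s
SE = 230 / 7.76556 = 29.618 J/mm^3


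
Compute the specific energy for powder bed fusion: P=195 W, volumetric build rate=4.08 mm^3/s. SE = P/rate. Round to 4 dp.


SE = 195 / 4.08 = 47.7941 J/mm^3


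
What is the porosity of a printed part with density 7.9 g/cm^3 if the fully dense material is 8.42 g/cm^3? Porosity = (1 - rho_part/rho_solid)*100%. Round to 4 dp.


Porosity = (1-7.9/8.42)*100 = 6.1758 %


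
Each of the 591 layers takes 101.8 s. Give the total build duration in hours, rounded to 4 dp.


t = 591 * 101.8 / 3600 = 16.7122 hrs


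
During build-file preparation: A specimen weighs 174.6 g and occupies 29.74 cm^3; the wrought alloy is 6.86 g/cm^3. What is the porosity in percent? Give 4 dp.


rho_part = 174.6 / 29.74 = 5.87088097 g/cm^3
Porosity = (1 - 5.87088097/6.86)*100 = 14.4186 %


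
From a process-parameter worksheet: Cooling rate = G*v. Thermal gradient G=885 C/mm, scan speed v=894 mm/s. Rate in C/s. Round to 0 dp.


CR = 885 * 894 = 791190 C/s


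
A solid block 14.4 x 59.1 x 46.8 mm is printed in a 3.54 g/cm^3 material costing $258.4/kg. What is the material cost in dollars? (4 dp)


V = 14.4 * 59.1 * 46.8 = 39828.672 mm^3 = 39.828672 cm^3
Mass = 39.828672 * 3.54 / 1000 = 0.1409935 kg
Cost = 0.1409935 * 258.4 = 36.4327 $


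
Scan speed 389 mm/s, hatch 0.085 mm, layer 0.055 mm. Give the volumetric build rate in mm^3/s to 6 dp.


Rate = 389 * 0.085 * 0.055 = 1.818575 mm^3/s


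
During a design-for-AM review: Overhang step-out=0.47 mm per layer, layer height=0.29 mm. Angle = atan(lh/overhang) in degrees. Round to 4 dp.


angle = atan(0.29/0.47) = 31.6755 degrees


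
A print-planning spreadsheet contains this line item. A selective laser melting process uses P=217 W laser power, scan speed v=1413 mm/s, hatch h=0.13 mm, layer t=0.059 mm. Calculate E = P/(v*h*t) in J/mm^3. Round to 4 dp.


E = 217 / (1413*0.13*0.059) = 20.0227 J/mm^3


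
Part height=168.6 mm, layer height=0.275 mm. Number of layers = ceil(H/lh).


Layers = ceil(168.6/0.275) = 614


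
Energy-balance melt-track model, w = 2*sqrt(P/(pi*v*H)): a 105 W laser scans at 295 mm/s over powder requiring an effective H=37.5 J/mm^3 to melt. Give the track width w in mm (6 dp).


w = 2*sqrt(105/(pi*295*37.5)) = 0.109932 mm


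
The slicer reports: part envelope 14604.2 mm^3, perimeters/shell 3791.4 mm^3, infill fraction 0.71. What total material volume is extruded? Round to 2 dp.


V_infill = (14604.2 - 3791.4) * 0.71 = 7677.09
V_total = 3791.4 + 7677.09 = 11468.49 mm^3


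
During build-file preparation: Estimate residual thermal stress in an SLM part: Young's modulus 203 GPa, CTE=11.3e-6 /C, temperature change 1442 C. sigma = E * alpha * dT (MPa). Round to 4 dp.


sigma = 203*1000 * 11.3e-6 * 1442 = 3307.8038 MPa


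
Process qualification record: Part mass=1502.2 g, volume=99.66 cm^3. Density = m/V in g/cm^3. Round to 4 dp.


rho = 1502.2 / 99.66 = 15.0732 g/cm^3


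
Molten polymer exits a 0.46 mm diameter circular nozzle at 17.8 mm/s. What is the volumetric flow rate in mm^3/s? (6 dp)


A = pi*(0.46/2)^2 = 0.16619025 mm^2
Q = 0.16619025 * 17.8 = 2.958186 mm^3/s


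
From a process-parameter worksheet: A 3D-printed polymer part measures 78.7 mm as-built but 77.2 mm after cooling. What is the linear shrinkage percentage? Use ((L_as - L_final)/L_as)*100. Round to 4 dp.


Shrinkage = ((78.7-77.2)/78.7)*100 = 1.906 %


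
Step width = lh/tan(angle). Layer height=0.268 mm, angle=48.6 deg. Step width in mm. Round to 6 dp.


step = 0.268 / tan(48.6) = 0.236274 mm


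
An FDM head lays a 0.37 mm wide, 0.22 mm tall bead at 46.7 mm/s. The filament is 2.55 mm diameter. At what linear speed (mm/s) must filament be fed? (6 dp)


Q = 0.37 * 0.22 * 46.7 = 3.80138 mm^3/s
A_fil = pi*(2.55/2)^2 = 5.10705156 mm^2
v_feed = 3.80138 / 5.10705156 = 0.744339 mm/s


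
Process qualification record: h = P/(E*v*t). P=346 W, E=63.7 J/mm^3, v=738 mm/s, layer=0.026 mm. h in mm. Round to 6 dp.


h = 346 / (63.7*738*0.026) = 0.283079 mm


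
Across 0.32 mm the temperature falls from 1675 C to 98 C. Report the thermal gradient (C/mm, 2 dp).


G = (1675-98)/0.32 = 4928.13 C/mm


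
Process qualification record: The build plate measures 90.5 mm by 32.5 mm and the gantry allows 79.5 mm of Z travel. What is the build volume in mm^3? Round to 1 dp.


V = 90.5 * 32.5 * 79.5 = 233829.4 mm^3


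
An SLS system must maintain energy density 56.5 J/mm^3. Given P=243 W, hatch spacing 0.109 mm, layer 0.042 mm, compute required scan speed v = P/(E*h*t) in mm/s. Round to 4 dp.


v = 243 / (56.5*0.109*0.042) = 939.4681 mm/s


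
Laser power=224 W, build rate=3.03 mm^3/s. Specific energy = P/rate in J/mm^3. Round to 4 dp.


SE = 224 / 3.03 = 73.9274 J/mm^3


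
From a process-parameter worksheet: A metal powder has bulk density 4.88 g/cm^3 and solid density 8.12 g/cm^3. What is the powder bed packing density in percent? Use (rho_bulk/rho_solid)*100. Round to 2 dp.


Packing = (4.88/8.12)*100 = 60.1 %


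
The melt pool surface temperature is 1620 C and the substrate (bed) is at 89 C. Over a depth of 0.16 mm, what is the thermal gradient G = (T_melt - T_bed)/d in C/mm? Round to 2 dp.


G = (1620-89)/0.16 = 9568.75 C/mm


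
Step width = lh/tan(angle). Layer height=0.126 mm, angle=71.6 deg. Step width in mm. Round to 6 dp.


step = 0.126 / tan(71.6) = 0.041915 mm


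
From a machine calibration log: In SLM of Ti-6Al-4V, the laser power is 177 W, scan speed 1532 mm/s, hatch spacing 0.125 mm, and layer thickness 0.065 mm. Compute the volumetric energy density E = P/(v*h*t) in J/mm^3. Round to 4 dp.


E = 177 / (1532*0.125*0.065) = 14.2197 J/mm^3


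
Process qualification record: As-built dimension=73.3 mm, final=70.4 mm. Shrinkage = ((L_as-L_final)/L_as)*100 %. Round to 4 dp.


Shrinkage = ((73.3-70.4)/73.3)*100 = 3.9563 %


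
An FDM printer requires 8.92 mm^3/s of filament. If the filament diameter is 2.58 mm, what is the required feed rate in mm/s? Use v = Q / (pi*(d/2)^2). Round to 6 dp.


A = pi*(2.58/2)^2 = 5.227924
v = 8.92 / 5.227924 = 1.706222 mm/s


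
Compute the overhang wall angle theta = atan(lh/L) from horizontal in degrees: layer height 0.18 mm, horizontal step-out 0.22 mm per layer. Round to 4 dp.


angle = atan(0.18/0.22) = 39.2894 degrees


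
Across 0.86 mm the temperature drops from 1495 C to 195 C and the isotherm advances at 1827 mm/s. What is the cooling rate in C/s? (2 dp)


G = (1495-195)/0.86 = 1511.62790698 C/mm
CR = 1511.62790698 * 1827 = 2761744.19 C/s


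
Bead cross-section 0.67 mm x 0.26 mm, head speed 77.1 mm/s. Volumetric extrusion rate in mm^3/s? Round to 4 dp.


Rate = 0.67 * 0.26 * 77.1 = 13.4308 mm^3/s


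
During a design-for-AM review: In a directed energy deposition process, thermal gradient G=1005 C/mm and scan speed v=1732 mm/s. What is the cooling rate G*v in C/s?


CR = 1005 * 1732 = 1740660 C/s


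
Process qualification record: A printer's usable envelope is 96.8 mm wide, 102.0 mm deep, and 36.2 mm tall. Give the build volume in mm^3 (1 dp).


V = 96.8 * 102.0 * 36.2 = 357424.3 mm^3


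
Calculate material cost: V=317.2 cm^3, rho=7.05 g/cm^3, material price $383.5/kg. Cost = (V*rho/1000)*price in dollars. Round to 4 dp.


Mass = 317.2*7.05/1000 = 2.23626 kg
Cost = 2.23626 * 383.5 = 857.6057 $


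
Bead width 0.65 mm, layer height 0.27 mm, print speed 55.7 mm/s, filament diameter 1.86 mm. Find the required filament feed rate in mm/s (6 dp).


Q = 0.65 * 0.27 * 55.7 = 9.77535 mm^3/s
A_fil = pi*(1.86/2)^2 = 2.71716349 mm^2
v_feed = 9.77535 / 2.71716349 = 3.59763 mm/s


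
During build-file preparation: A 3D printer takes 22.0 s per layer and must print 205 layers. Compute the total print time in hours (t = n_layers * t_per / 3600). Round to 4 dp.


t = 205 * 22.0 / 3600 = 1.2528 hrs


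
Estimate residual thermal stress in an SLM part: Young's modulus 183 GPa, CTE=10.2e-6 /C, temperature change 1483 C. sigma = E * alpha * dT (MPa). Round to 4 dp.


sigma = 183*1000 * 10.2e-6 * 1483 = 2768.1678 MPa


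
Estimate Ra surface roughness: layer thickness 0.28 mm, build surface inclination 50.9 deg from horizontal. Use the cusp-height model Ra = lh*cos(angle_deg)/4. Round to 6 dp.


Ra = 0.28 * cos(50.9) / 4 = 0.044147 mm


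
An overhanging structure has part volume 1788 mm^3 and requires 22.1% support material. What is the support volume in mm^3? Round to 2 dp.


V_support = 1788 * 0.221 = 395.15 mm^3


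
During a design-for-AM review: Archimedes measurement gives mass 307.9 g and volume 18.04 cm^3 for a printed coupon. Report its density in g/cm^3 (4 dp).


rho = 307.9 / 18.04 = 17.0676 g/cm^3


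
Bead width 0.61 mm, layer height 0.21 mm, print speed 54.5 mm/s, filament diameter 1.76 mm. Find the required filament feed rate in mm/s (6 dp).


Q = 0.61 * 0.21 * 54.5 = 6.98145 mm^3/s
A_fil = pi*(1.76/2)^2 = 2.43284935 mm^2
v_feed = 6.98145 / 2.43284935 = 2.86966 mm/s


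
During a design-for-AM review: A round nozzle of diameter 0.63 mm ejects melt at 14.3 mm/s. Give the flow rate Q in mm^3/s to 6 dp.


A = pi*(0.63/2)^2 = 0.31172453 mm^2
Q = 0.31172453 * 14.3 = 4.457661 mm^3/s


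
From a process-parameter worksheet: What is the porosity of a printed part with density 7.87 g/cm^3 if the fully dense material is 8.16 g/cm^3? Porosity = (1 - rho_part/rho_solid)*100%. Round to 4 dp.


Porosity = (1-7.87/8.16)*100 = 3.5539 %


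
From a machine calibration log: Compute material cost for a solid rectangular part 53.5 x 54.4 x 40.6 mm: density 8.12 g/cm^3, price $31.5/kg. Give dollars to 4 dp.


V = 53.5 * 54.4 * 40.6 = 118162.24 mm^3 = 118.16224 cm^3
Mass = 118.16224 * 8.12 / 1000 = 0.95947739 kg
Cost = 0.95947739 * 31.5 = 30.2235 $


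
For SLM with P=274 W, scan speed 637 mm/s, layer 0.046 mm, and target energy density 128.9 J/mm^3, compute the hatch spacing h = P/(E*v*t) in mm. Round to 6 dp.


h = 274 / (128.9*637*0.046) = 0.072544 mm


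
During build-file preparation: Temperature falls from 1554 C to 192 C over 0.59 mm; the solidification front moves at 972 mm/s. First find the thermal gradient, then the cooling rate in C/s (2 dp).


G = (1554-192)/0.59 = 2308.47457627 C/mm
CR = 2308.47457627 * 972 = 2243837.29 C/s


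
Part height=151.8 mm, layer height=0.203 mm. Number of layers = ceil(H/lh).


Layers = ceil(151.8/0.203) = 748


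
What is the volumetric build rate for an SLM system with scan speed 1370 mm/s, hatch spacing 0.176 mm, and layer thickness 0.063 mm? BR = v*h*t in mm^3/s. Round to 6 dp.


Rate = 1370 * 0.176 * 0.063 = 15.19056 mm^3/s


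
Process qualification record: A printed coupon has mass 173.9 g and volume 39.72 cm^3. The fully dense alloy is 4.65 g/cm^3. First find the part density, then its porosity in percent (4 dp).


rho_part = 173.9 / 39.72 = 4.37814703 g/cm^3
Porosity = (1 - 4.37814703/4.65)*100 = 5.8463 %


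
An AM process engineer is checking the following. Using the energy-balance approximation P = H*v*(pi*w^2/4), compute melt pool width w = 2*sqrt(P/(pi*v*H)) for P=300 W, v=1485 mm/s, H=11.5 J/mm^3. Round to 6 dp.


w = 2*sqrt(300/(pi*1485*11.5)) = 0.149556 mm


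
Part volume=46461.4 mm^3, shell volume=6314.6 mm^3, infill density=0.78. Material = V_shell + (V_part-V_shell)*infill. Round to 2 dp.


V_infill = (46461.4 - 6314.6) * 0.78 = 31314.5
V_total = 6314.6 + 31314.5 = 37629.1 mm^3


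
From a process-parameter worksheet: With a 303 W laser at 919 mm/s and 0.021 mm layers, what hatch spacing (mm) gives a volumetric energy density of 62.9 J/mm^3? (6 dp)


h = 303 / (62.9*919*0.021) = 0.249607 mm


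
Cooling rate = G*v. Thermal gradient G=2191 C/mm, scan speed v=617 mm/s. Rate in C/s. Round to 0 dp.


CR = 2191 * 617 = 1351847 C/s


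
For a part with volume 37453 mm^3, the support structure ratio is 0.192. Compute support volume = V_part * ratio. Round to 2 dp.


V_support = 37453 * 0.192 = 7190.98 mm^3


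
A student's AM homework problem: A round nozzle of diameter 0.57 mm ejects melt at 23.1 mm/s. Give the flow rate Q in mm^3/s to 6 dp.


A = pi*(0.57/2)^2 = 0.25517586 mm^2
Q = 0.25517586 * 23.1 = 5.894562 mm^3/s


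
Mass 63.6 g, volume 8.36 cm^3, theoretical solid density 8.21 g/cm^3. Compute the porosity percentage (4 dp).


rho_part = 63.6 / 8.36 = 7.6076555 g/cm^3
Porosity = (1 - 7.6076555/8.21)*100 = 7.3367 %


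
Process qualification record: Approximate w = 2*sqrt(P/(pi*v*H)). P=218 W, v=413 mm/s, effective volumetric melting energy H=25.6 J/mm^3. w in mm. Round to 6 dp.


w = 2*sqrt(218/(pi*413*25.6)) = 0.162027 mm


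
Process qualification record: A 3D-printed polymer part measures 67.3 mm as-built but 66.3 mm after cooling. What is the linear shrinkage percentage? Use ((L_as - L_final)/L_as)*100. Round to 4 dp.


Shrinkage = ((67.3-66.3)/67.3)*100 = 1.4859 %


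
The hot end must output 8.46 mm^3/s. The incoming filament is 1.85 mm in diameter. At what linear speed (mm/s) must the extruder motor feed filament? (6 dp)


A = pi*(1.85/2)^2 = 2.688025
v = 8.46 / 2.688025 = 3.147292 mm/s


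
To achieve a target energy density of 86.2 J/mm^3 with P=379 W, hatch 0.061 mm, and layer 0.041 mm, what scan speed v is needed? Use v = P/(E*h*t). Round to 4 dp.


v = 379 / (86.2*0.061*0.041) = 1757.9975 mm/s


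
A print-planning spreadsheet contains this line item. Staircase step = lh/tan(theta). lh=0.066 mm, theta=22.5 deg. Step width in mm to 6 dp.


step = 0.066 / tan(22.5) = 0.159338 mm


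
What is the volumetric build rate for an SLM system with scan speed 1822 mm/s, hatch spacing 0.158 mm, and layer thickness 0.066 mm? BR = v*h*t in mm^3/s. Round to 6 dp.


Rate = 1822 * 0.158 * 0.066 = 18.999816 mm^3/s


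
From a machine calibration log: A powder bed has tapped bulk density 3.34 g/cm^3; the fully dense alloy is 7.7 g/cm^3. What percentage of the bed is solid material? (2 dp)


Packing = (3.34/7.7)*100 = 43.38 %


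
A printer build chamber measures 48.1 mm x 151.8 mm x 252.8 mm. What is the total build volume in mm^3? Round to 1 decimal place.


V = 48.1 * 151.8 * 252.8 = 1845839.4 mm^3


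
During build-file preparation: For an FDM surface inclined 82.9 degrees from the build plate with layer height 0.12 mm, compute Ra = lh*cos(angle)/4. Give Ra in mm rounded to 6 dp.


Ra = 0.12 * cos(82.9) / 4 = 0.003708 mm


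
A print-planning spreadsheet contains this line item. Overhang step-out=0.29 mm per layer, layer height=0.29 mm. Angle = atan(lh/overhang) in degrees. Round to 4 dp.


angle = atan(0.29/0.29) = 45.0 degrees


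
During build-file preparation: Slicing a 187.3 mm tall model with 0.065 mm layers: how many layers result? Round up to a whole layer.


Layers = ceil(187.3/0.065) = 2882


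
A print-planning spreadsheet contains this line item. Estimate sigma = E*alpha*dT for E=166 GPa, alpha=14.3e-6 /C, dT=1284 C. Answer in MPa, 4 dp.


sigma = 166*1000 * 14.3e-6 * 1284 = 3047.9592 MPa


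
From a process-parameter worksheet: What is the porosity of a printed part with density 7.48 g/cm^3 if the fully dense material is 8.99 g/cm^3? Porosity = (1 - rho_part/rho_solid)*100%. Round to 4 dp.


Porosity = (1-7.48/8.99)*100 = 16.7964 %


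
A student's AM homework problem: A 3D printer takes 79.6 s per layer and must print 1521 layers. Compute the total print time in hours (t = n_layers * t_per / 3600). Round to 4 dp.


t = 1521 * 79.6 / 3600 = 33.631 hrs


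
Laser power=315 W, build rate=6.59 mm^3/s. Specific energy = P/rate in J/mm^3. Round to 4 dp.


SE = 315 / 6.59 = 47.7997 J/mm^3


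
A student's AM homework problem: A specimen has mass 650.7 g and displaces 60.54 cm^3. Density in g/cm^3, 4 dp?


rho = 650.7 / 60.54 = 10.7483 g/cm^3


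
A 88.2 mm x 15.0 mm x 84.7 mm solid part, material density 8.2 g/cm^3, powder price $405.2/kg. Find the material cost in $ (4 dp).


V = 88.2 * 15.0 * 84.7 = 112058.1 mm^3 = 112.0581 cm^3
Mass = 112.0581 * 8.2 / 1000 = 0.91887642 kg
Cost = 0.91887642 * 405.2 = 372.3287 $


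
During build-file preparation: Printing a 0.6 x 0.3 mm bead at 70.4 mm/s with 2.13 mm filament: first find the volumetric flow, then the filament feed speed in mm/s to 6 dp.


Q = 0.6 * 0.3 * 70.4 = 12.672 mm^3/s
A_fil = pi*(2.13/2)^2 = 3.56327293 mm^2
v_feed = 12.672 / 3.56327293 = 3.556281 mm/s


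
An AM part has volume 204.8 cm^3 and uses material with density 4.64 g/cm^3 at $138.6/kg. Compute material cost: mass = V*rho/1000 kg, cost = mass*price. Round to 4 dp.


Mass = 204.8*4.64/1000 = 0.950272 kg
Cost = 0.950272 * 138.6 = 131.7077 $


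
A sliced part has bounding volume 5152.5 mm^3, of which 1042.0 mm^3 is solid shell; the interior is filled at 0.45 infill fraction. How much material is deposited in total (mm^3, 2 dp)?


V_infill = (5152.5 - 1042.0) * 0.45 = 1849.73
V_total = 1042.0 + 1849.73 = 2891.73 mm^3


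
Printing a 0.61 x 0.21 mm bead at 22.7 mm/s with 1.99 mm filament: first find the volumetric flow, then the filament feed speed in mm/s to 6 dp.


Q = 0.61 * 0.21 * 22.7 = 2.90787 mm^3/s
A_fil = pi*(1.99/2)^2 = 3.11025527 mm^2
v_feed = 2.90787 / 3.11025527 = 0.93493 mm/s


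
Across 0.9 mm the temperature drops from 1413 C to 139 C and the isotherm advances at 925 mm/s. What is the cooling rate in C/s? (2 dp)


G = (1413-139)/0.9 = 1415.55555556 C/mm
CR = 1415.55555556 * 925 = 1309388.89 C/s


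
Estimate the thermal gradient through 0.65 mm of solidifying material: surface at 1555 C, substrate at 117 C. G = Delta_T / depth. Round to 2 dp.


G = (1555-117)/0.65 = 2212.31 C/mm


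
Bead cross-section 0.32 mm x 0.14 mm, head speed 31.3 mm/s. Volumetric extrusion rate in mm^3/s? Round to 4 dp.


Rate = 0.32 * 0.14 * 31.3 = 1.4022 mm^3/s


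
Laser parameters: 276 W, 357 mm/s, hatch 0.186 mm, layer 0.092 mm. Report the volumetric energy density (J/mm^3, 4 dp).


E = 276 / (357*0.186*0.092) = 45.1794 J/mm^3


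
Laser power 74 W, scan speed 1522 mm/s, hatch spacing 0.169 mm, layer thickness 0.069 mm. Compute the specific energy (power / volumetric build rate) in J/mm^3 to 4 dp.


Build rate = 1522 * 0.169 * 0.069 = 17.748042 mm^3/s
SE = 74 / 17.748042 = 4.1695 J/mm^3


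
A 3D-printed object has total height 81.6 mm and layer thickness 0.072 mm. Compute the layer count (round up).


Layers = ceil(81.6/0.072) = 1134


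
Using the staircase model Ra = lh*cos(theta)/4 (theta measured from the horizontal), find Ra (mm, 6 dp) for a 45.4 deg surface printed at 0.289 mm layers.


Ra = 0.289 * cos(45.4) / 4 = 0.050731 mm


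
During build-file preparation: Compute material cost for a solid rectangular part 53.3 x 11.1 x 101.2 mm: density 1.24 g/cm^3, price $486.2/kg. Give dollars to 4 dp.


V = 53.3 * 11.1 * 101.2 = 59872.956 mm^3 = 59.872956 cm^3
Mass = 59.872956 * 1.24 / 1000 = 0.07424247 kg
Cost = 0.07424247 * 486.2 = 36.0967 $


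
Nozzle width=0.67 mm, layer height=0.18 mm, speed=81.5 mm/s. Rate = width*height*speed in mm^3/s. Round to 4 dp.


Rate = 0.67 * 0.18 * 81.5 = 9.8289 mm^3/s


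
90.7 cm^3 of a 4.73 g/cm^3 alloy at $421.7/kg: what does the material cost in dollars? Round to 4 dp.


Mass = 90.7*4.73/1000 = 0.429011 kg
Cost = 0.429011 * 421.7 = 180.9139 $


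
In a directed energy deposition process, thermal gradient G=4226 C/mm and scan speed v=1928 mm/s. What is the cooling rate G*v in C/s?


CR = 4226 * 1928 = 8147728 C/s


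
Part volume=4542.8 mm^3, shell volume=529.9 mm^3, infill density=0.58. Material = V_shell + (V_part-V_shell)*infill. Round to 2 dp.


V_infill = (4542.8 - 529.9) * 0.58 = 2327.48
V_total = 529.9 + 2327.48 = 2857.38 mm^3


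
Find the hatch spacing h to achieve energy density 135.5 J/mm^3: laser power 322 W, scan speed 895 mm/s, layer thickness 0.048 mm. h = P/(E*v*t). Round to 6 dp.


h = 322 / (135.5*895*0.048) = 0.055316 mm


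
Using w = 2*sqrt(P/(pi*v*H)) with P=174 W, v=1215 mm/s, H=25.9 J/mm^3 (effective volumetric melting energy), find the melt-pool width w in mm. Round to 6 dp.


w = 2*sqrt(174/(pi*1215*25.9)) = 0.083906 mm


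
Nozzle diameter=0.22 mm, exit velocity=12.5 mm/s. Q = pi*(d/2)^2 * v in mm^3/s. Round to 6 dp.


A = pi*(0.22/2)^2 = 0.03801327 mm^2
Q = 0.03801327 * 12.5 = 0.475166 mm^3/s


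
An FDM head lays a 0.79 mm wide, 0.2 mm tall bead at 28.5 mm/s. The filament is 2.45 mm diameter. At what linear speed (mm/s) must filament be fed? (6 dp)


Q = 0.79 * 0.2 * 28.5 = 4.503 mm^3/s
A_fil = pi*(2.45/2)^2 = 4.71435248 mm^2
v_feed = 4.503 / 4.71435248 = 0.955168 mm/s


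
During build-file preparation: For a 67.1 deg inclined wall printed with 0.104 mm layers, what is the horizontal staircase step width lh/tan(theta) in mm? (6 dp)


step = 0.104 / tan(67.1) = 0.043931 mm


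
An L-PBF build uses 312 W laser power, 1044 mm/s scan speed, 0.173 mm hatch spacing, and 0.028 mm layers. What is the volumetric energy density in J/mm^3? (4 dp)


E = 312 / (1044*0.173*0.028) = 61.695 J/mm^3


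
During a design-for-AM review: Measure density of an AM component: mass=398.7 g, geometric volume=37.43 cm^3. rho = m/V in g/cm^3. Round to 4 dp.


rho = 398.7 / 37.43 = 10.6519 g/cm^3


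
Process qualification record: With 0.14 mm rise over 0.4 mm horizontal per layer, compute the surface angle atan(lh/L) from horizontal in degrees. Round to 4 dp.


angle = atan(0.14/0.4) = 19.29 degrees


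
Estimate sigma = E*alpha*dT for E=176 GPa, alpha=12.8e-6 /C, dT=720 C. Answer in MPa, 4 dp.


sigma = 176*1000 * 12.8e-6 * 720 = 1622.016 MPa


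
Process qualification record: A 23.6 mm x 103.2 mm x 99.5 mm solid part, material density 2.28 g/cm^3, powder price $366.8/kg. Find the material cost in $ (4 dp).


V = 23.6 * 103.2 * 99.5 = 242334.24 mm^3 = 242.33424 cm^3
Mass = 242.33424 * 2.28 / 1000 = 0.55252207 kg
Cost = 0.55252207 * 366.8 = 202.6651 $


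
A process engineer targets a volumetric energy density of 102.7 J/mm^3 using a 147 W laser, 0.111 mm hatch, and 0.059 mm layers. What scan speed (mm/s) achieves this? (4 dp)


v = 147 / (102.7*0.111*0.059) = 218.5606 mm/s


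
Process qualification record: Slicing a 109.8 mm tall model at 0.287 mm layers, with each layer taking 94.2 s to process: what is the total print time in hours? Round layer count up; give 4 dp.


Layers = ceil(109.8/0.287) = 383
t = 383 * 94.2 / 3600 = 10.0218 hrs


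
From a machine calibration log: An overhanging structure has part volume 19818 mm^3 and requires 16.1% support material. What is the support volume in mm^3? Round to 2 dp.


V_support = 19818 * 0.161 = 3190.7 mm^3


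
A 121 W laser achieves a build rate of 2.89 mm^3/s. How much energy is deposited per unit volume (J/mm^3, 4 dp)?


SE = 121 / 2.89 = 41.8685 J/mm^3


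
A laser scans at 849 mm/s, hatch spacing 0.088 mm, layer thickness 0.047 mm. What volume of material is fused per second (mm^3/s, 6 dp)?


Rate = 849 * 0.088 * 0.047 = 3.511464 mm^3/s


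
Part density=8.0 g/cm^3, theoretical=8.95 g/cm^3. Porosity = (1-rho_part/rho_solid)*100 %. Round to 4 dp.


Porosity = (1-8.0/8.95)*100 = 10.6145 %


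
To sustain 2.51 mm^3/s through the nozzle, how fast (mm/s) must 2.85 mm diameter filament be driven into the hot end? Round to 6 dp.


A = pi*(2.85/2)^2 = 6.379397
v = 2.51 / 6.379397 = 0.393454 mm/s


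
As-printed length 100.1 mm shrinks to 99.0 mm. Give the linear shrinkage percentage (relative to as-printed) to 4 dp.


Shrinkage = ((100.1-99.0)/100.1)*100 = 1.0989 %


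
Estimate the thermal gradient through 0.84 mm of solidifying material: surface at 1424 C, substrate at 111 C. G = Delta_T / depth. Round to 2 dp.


G = (1424-111)/0.84 = 1563.1 C/mm


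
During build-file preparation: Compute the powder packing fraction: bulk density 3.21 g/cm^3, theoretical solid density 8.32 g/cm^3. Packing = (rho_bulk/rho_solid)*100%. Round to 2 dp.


Packing = (3.21/8.32)*100 = 38.58 %


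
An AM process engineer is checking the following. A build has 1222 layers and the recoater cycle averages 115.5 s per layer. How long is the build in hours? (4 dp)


t = 1222 * 115.5 / 3600 = 39.2058 hrs


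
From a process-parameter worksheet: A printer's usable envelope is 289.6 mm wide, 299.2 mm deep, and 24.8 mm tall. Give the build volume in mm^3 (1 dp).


V = 289.6 * 299.2 * 24.8 = 2148878.3 mm^3
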